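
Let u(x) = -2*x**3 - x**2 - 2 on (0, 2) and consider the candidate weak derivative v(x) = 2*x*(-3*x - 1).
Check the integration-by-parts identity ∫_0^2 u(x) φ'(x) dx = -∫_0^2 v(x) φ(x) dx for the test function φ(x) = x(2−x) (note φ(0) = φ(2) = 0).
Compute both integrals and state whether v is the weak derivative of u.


LHS = 184/15, RHS = 184/15. Yes, v = u' weakly.

u(x) = -2*x**3 - x**2 - 2, classical derivative u'(x) = -6*x**2 - 2*x.
φ(x) = x(2−x), so φ'(x) = 2 - 2*x.
Note φ(0) = φ(2) = 0, so the boundary term u·φ vanishes.
LHS = ∫_0^2 u(x) φ'(x) dx = ∫_0^2 (4*x^4 - 2*x^3 - 2*x^2 + 4*x - 4) dx. Term by term:
  ∫_0^2 4*x^4 dx = 128/5;  ∫_0^2 -2*x^3 dx = -8;  ∫_0^2 -2*x^2 dx = -16/3;
  ∫_0^2 4*x dx = 8;  ∫_0^2 -4 dx = -8.
Sum: 128/5 − 8 − 16/3 + 8 − 8 = 184/15.
So LHS = 184/15.
∫_0^2 v(x) φ(x) dx = ∫_0^2 (6*x^4 - 10*x^3 - 4*x^2) dx. Term by term:
  ∫_0^2 6*x^4 dx = 192/5;  ∫_0^2 -10*x^3 dx = -40;  ∫_0^2 -4*x^2 dx = -32/3.
Sum: 192/5 − 40 − 32/3 = -184/15.
So RHS = -∫_0^2 v(x) φ(x) dx = 184/15.
LHS = RHS, so the identity holds for this test φ.
Moreover u is smooth here and v(x) = u'(x) = -6*x**2 - 2*x pointwise, so the identity holds for every test function. Hence v is the weak derivative of u.


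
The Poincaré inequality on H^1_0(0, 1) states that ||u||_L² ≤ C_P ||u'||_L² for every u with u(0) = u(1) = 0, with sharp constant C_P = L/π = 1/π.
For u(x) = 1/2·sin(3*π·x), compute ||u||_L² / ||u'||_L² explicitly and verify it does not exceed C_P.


||u||_L² / ||u'||_L² = 1/(3*π) < C_P = 1/π.

u(x) = 1/2·sin(3*π·x), so u'(x) = 3*π*cos(3*π*x)/2.
Writing u(x) = A·sin(kπx/L) with A = 1/2 and k = 3, use ∫_0^L sin²(kπx/L) dx = L/2 and ∫_0^L cos²(kπx/L) dx = L/2.
u² = 1/4·sin²(3*π·x) and (u')² = 9*π^2/4·cos²(3*π·x), and each of sin², cos² integrates to L/2 = 1/2 over (0, 1).
∫_0^1 u² dx = 1/8, so ||u||_L² = sqrt(2)/4.
∫_0^1 (u')² dx = 9*π^2/8, so ||u'||_L² = 3*sqrt(2)*π/4.
Ratio ||u||_L² / ||u'||_L² = 1/(3*π).
Sharp Poincaré constant on H^1_0(0, 1) is C_P = L/π = 1/π, achieved by sin(π·x).
This is the k = 3 harmonic; the ratio L/(kπ) is strictly less than C_P = L/π, consistent with the sharp inequality ||u||_L² ≤ C_P ||u'||_L².


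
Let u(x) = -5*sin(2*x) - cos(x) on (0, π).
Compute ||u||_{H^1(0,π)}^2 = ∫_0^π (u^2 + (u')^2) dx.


||u||_{H^1(0,π)}^2 = 80/3 + 127*π/2

u'(x) = sin(x) - 10*cos(2*x).
Expand u² and (u')² and integrate term by term on (0, π), using: for integers n ≥ 1, ∫_0^π sin²(nx) dx = ∫_0^π cos²(nx) dx = π/2; for n ≠ n', ∫_0^π sin(nx)sin(n'x) dx = ∫_0^π cos(nx)cos(n'x) dx = 0; and by product-to-sum, ∫_0^π sin(nx)cos(n'x) dx = ½∫_0^π [sin((n+n')x) + sin((n−n')x)] dx, which is 0 when n+n' is even and 2n/(n²−n'²) when n+n' is odd (it need not vanish on (0, π)).
  u² squared terms: (-1)²·∫cos(x)² dx = 1·π/2 = π/2;  (-5)²·∫sin(2x)² dx = 25·π/2 = 25*π/2.
  u² cross terms: 2·(-1)·(-5)·∫cos(x)·sin(2x) dx = 10·(4/3) = 40/3.
  So ∫_0^π u² dx = π/2 + 25*π/2 + 40/3 = 40/3 + 13*π.
  (u')² squared terms: (-10)²·∫cos(2x)² dx = 100·π/2 = 50*π;  (1)²·∫sin(x)² dx = 1·π/2 = π/2.
  (u')² cross terms: 2·(-10)·(1)·∫cos(2x)·sin(x) dx = -20·(-2/3) = 40/3.
  So ∫_0^π (u')² dx = 50*π + π/2 + 40/3 = 40/3 + 101*π/2.
||u||_{H^1}^2 = (40/3 + 13*π) + (40/3 + 101*π/2) = 80/3 + 127*π/2.


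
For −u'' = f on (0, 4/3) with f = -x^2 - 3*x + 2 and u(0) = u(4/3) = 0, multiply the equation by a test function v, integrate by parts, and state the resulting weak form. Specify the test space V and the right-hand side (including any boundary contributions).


V = H^1_0(0, 4/3) (so v(0) = v(4/3) = 0); weak form: ∫_0^4/3 u'v' dx = ∫_0^4/3 (-x^2 - 3*x + 2) v dx for all v ∈ V.

Multiply both sides by a test function v and integrate from 0 to 4/3:
  ∫_0^4/3 −u''(x) v(x) dx = ∫_0^4/3 f(x) v(x) dx.
Integrate the LHS by parts once:
  ∫_0^4/3 −u'' v dx = −[u'(x) v(x)]_0^4/3 + ∫_0^4/3 u'(x) v'(x) dx.
Thus ∫_0^4/3 u'(x) v'(x) dx = ∫_0^4/3 f(x) v(x) dx + [u'(x) v(x)]_0^4/3.
Choose V so that boundary terms are either known or forced to vanish.
u is Dirichlet: u(0) = u(4/3) = 0. Let V = H^1_0(0, 4/3); then v(0) = v(4/3) = 0, and [u' v]_0^4/3 = 0.
Weak formulation: find u (satisfying any essential BC) such that ∫_0^4/3 u'(x) v'(x) dx = ∫_0^4/3 f v dx for all v ∈ V.
Substituting f(x) = -x^2 - 3*x + 2, the right-hand side is ∫_0^4/3 (-x^2 - 3*x + 2) v dx.


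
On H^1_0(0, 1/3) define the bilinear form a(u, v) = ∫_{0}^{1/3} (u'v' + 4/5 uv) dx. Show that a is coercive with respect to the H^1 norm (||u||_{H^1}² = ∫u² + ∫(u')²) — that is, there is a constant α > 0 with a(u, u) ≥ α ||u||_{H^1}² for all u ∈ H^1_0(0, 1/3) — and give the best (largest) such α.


α = (4 + 45*π^2)/(5*(1 + 9*π^2))

Coercivity of a(·,·) on H^1_0(0, 1/3) means a(u, u) ≥ α ||u||_{H^1}² for every u ∈ H^1_0.
The interval has length L = 1/3, and Poincaré/coercivity depend only on L. Here a(u, u) = ∫(u')² + (4/5)·∫u².
Here 0 < c = 4/5 < 1. The condition a(u,u) ≥ α||u||_{H^1}² reads (1−α)∫(u')² ≥ (α−c)∫u². Any admissible α is ≤ 1 (rapidly oscillating u have ∫u²/∫(u')² → 0), and α = 1 would force 0 ≥ (1−c)∫u², impossible since c < 1; so 1−α > 0. By the sharp Poincaré inequality on H^1_0 of an interval of length L, ∫(u')² ≥ (π/L)²∫u² with equality for the first sine mode sin(π(x−x₀)/L) (x₀ the left endpoint), so the inequality holds for all u iff (1−α)(π/L)² ≥ α − c, i.e. α ≤ ((π/L)² + c)/((π/L)² + 1) = (1 + c(L/π)²)/(1 + (L/π)²). With (π/L)² = 9*π^2 and c = 4/5, the largest admissible constant is α = ((π/L)² + c)/((π/L)² + 1).
Simplifying, α = (4 + 45*π^2)/(5*(1 + 9*π^2)).


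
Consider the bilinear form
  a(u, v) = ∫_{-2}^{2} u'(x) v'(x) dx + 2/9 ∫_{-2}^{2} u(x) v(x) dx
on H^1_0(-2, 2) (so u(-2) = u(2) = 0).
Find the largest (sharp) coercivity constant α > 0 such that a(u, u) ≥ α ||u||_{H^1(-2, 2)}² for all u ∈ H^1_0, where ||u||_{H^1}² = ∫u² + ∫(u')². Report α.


α = (32/9 + π^2)/(π^2 + 16)

Coercivity of a(·,·) on H^1_0(-2, 2) means a(u, u) ≥ α ||u||_{H^1}² for every u ∈ H^1_0.
The interval has length L = 4, and Poincaré/coercivity depend only on L. Here a(u, u) = ∫(u')² + (2/9)·∫u².
Here 0 < c = 2/9 < 1. The condition a(u,u) ≥ α||u||_{H^1}² reads (1−α)∫(u')² ≥ (α−c)∫u². Any admissible α is ≤ 1 (rapidly oscillating u have ∫u²/∫(u')² → 0), and α = 1 would force 0 ≥ (1−c)∫u², impossible since c < 1; so 1−α > 0. By the sharp Poincaré inequality on H^1_0 of an interval of length L, ∫(u')² ≥ (π/L)²∫u² with equality for the first sine mode sin(π(x−x₀)/L) (x₀ the left endpoint), so the inequality holds for all u iff (1−α)(π/L)² ≥ α − c, i.e. α ≤ ((π/L)² + c)/((π/L)² + 1) = (1 + c(L/π)²)/(1 + (L/π)²). With (π/L)² = π^2/16 and c = 2/9, the largest admissible constant is α = ((π/L)² + c)/((π/L)² + 1).
Simplifying, α = (32/9 + π^2)/(π^2 + 16).


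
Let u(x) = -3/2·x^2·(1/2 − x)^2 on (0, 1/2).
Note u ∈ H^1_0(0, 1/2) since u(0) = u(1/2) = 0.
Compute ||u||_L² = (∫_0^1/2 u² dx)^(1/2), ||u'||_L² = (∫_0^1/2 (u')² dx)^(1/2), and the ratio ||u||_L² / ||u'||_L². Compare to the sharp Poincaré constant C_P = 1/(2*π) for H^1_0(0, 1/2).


||u||_L² / ||u'||_L² = sqrt(3)/12 < C_P = 1/(2*π).

u(x) = -3/2·x^2·(1/2 − x)^2, so u'(x) = 3*x*(-8*x^2 + 6*x - 1)/4.
u(x) = -3/2·x^2·(1/2 − x)^2 vanishes at x = 0 and x = 1/2, so u ∈ H^1_0(0, 1/2). Differentiate via the product rule and integrate the resulting polynomials term by term.
  ∫_0^1/2 u² dx = ∫_0^1/2 (9*x^8/4 - 9*x^7/2 + 27*x^6/8 - 9*x^5/8 + 9*x^4/64) dx. Term by term:
    ∫_0^1/2 9*x^8/4 dx = 1/2048;  ∫_0^1/2 -9*x^7/2 dx = -9/4096;  ∫_0^1/2 27*x^6/8 dx = 27/7168;
    ∫_0^1/2 -9*x^5/8 dx = -3/1024;  ∫_0^1/2 9*x^4/64 dx = 9/10240.
  Sum: 1/2048 − 9/4096 + 27/7168 − 3/1024 + 9/10240 = 1/143360.
  ∫_0^1/2 (u')² dx = ∫_0^1/2 (36*x^6 - 54*x^5 + 117*x^4/4 - 27*x^3/4 + 9*x^2/16) dx. Term by term:
    ∫_0^1/2 36*x^6 dx = 9/224;  ∫_0^1/2 -54*x^5 dx = -9/64;  ∫_0^1/2 117*x^4/4 dx = 117/640;
    ∫_0^1/2 -27*x^3/4 dx = -27/256;  ∫_0^1/2 9*x^2/16 dx = 3/128.
  Sum: 9/224 − 9/64 + 117/640 − 27/256 + 3/128 = 3/8960.
∫_0^1/2 u² dx = 1/143360, so ||u||_L² = sqrt(35)/2240.
∫_0^1/2 (u')² dx = 3/8960, so ||u'||_L² = sqrt(105)/560.
Ratio ||u||_L² / ||u'||_L² = sqrt(3)/12.
Sharp Poincaré constant on H^1_0(0, 1/2) is C_P = L/π = 1/(2*π), achieved by sin(2*π·x).
A polynomial bump cannot attain the sharp Poincaré constant (only the first sine eigenfunction does), so the ratio is strictly less than C_P, consistent with ||u||_L² ≤ C_P ||u'||_L².


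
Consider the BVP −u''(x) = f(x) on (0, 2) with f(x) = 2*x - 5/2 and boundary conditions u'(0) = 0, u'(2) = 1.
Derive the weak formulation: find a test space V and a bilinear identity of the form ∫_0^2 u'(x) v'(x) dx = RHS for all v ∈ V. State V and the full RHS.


V = H^1(0, 2) (v unrestricted at boundary; u is determined up to an additive constant); weak form: ∫_0^2 u'v' dx = ∫_0^2 (2*x - 5/2) v dx + v(2) for all v ∈ V.

Multiply both sides by a test function v and integrate from 0 to 2:
  ∫_0^2 −u''(x) v(x) dx = ∫_0^2 f(x) v(x) dx.
Integrate the LHS by parts once:
  ∫_0^2 −u'' v dx = −[u'(x) v(x)]_0^2 + ∫_0^2 u'(x) v'(x) dx.
Thus ∫_0^2 u'(x) v'(x) dx = ∫_0^2 f(x) v(x) dx + [u'(x) v(x)]_0^2.
Choose V so that boundary terms are either known or forced to vanish.
u has inhomogeneous Neumann u'(0) = 0, u'(2) = 1. [u' v]_0^2 = (1)·v(2) − (0)·v(0) = v(2). Take V = H^1(0, 2); boundary term becomes part of RHS.
Weak formulation: find u (satisfying any essential BC) such that ∫_0^2 u'(x) v'(x) dx = ∫_0^2 f v dx + v(2) for all v ∈ V (Neumann data are natural BCs: they enter the RHS as boundary terms).
Substituting f(x) = 2*x - 5/2, the right-hand side is ∫_0^2 (2*x - 5/2) v dx + v(2).
Compatibility check (pure Neumann): taking v ≡ 1 ∈ V gives 0 = ∫_0^2 f dx + (1) − (0), i.e. ∫_0^2 f dx must equal u'(0) − u'(2) = -1. Indeed ∫_0^2 (2*x - 5/2) dx = -1, so the data are compatible. The solution is then unique only up to an additive constant (fix it e.g. by requiring ∫_0^2 u dx = 0).


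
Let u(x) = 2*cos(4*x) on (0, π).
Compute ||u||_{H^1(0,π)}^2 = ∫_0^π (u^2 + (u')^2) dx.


||u||_{H^1(0,π)}^2 = 34*π

u'(x) = -8*sin(4*x).
Expand u² and (u')² and integrate term by term on (0, π), using: for integers n ≥ 1, ∫_0^π sin²(nx) dx = ∫_0^π cos²(nx) dx = π/2; for n ≠ n', ∫_0^π sin(nx)sin(n'x) dx = ∫_0^π cos(nx)cos(n'x) dx = 0; and by product-to-sum, ∫_0^π sin(nx)cos(n'x) dx = ½∫_0^π [sin((n+n')x) + sin((n−n')x)] dx, which is 0 when n+n' is even and 2n/(n²−n'²) when n+n' is odd (it need not vanish on (0, π)).
  u² squared terms: (2)²·∫cos(4x)² dx = 4·π/2 = 2*π.
  So ∫_0^π u² dx = 2*π.
  (u')² squared terms: (-8)²·∫sin(4x)² dx = 64·π/2 = 32*π.
  So ∫_0^π (u')² dx = 32*π.
||u||_{H^1}^2 = (2*π) + (32*π) = 34*π.


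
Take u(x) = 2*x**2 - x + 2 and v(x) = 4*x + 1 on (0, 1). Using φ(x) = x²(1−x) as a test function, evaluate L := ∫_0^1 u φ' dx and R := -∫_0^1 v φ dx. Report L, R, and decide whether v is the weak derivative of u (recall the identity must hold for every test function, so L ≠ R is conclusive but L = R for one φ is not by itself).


LHS = -7/60, RHS = -17/60. No, v is not the weak derivative of u.

u(x) = 2*x**2 - x + 2, classical derivative u'(x) = 4*x - 1.
φ(x) = x²(1−x), so φ'(x) = x*(2 - 3*x).
Note φ(0) = φ(1) = 0, so the boundary term u·φ vanishes.
LHS = ∫_0^1 u(x) φ'(x) dx = ∫_0^1 (-6*x^4 + 7*x^3 - 8*x^2 + 4*x) dx. Term by term:
  ∫_0^1 -6*x^4 dx = -6/5;  ∫_0^1 7*x^3 dx = 7/4;  ∫_0^1 -8*x^2 dx = -8/3;
  ∫_0^1 4*x dx = 2.
Sum: -6/5 + 7/4 − 8/3 + 2 = -7/60.
So LHS = -7/60.
∫_0^1 v(x) φ(x) dx = ∫_0^1 (-4*x^4 + 3*x^3 + x^2) dx. Term by term:
  ∫_0^1 -4*x^4 dx = -4/5;  ∫_0^1 3*x^3 dx = 3/4;  ∫_0^1 x^2 dx = 1/3.
Sum: -4/5 + 3/4 + 1/3 = 17/60.
So RHS = -∫_0^1 v(x) φ(x) dx = -17/60.
LHS − RHS = 1/6 ≠ 0, so the identity fails.
(For a valid weak derivative the identity must hold for EVERY test function, in particular this one. The failure shows v is NOT the weak derivative of u.)
Correct weak derivative would be u'(x) = 4*x - 1.


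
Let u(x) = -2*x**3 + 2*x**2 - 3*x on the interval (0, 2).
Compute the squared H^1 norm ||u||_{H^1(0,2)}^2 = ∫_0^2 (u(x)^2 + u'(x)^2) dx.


||u||_{H^1}^2 = 22394/105

The H^1 norm (squared) on an interval (0, L) is
  ||u||_{H^1}^2 = ∫_0^L u(x)^2 dx + ∫_0^L u'(x)^2 dx.
Compute u'(x) = -6*x**2 + 4*x - 3.
Then u(x)^2 = 4*x**6 - 8*x**5 + 16*x**4 - 12*x**3 + 9*x**2 and u'(x)^2 = 36*x**4 - 48*x**3 + 52*x**2 - 24*x + 9.
Integrate each monomial from 0 to 2 using ∫_0^2 c·x^n dx = c·2^(n+1)/(n+1):
  ∫_0^2 u(x)^2 dx = ∫_0^2 (4*x^6 - 8*x^5 + 16*x^4 - 12*x^3 + 9*x^2) dx. Term by term:
    ∫_0^2 4*x^6 dx = 512/7;  ∫_0^2 -8*x^5 dx = -256/3;  ∫_0^2 16*x^4 dx = 512/5;
    ∫_0^2 -12*x^3 dx = -48;  ∫_0^2 9*x^2 dx = 24.
  Sum: 512/7 − 256/3 + 512/5 − 48 + 24 = 6952/105.
  ∫_0^2 u'(x)^2 dx = ∫_0^2 (36*x^4 - 48*x^3 + 52*x^2 - 24*x + 9) dx. Term by term:
    ∫_0^2 36*x^4 dx = 1152/5;  ∫_0^2 -48*x^3 dx = -192;  ∫_0^2 52*x^2 dx = 416/3;
    ∫_0^2 -24*x dx = -48;  ∫_0^2 9 dx = 18.
  Sum: 1152/5 − 192 + 416/3 − 48 + 18 = 2206/15.
Adding: ||u||_{H^1}^2 = 6952/105 + 2206/15 = 22394/105.


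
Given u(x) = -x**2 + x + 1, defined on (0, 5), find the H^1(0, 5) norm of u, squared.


||u||_{H^1}^2 = 845/2

The H^1 norm (squared) on an interval (0, L) is
  ||u||_{H^1}^2 = ∫_0^L u(x)^2 dx + ∫_0^L u'(x)^2 dx.
Compute u'(x) = 1 - 2*x.
Then u(x)^2 = x**4 - 2*x**3 - x**2 + 2*x + 1 and u'(x)^2 = 4*x**2 - 4*x + 1.
Integrate each monomial from 0 to 5 using ∫_0^5 c·x^n dx = c·5^(n+1)/(n+1):
  ∫_0^5 u(x)^2 dx = ∫_0^5 (x^4 - 2*x^3 - x^2 + 2*x + 1) dx. Term by term:
    ∫_0^5 x^4 dx = 625;  ∫_0^5 -2*x^3 dx = -625/2;  ∫_0^5 -x^2 dx = -125/3;
    ∫_0^5 2*x dx = 25;  ∫_0^5 1 dx = 5.
  Sum: 625 − 625/2 − 125/3 + 25 + 5 = 1805/6.
  ∫_0^5 u'(x)^2 dx = ∫_0^5 (4*x^2 - 4*x + 1) dx. Term by term:
    ∫_0^5 4*x^2 dx = 500/3;  ∫_0^5 -4*x dx = -50;  ∫_0^5 1 dx = 5.
  Sum: 500/3 − 50 + 5 = 365/3.
Adding: ||u||_{H^1}^2 = 1805/6 + 365/3 = 845/2.


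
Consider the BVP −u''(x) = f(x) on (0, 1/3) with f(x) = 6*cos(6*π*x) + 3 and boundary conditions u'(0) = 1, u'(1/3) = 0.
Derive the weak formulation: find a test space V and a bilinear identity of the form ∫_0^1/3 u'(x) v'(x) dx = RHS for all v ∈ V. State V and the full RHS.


V = H^1(0, 1/3) (v unrestricted at boundary; u is determined up to an additive constant); weak form: ∫_0^1/3 u'v' dx = ∫_0^1/3 (6*cos(6*π*x) + 3) v dx − v(0) for all v ∈ V.

Multiply both sides by a test function v and integrate from 0 to 1/3:
  ∫_0^1/3 −u''(x) v(x) dx = ∫_0^1/3 f(x) v(x) dx.
Integrate the LHS by parts once:
  ∫_0^1/3 −u'' v dx = −[u'(x) v(x)]_0^1/3 + ∫_0^1/3 u'(x) v'(x) dx.
Thus ∫_0^1/3 u'(x) v'(x) dx = ∫_0^1/3 f(x) v(x) dx + [u'(x) v(x)]_0^1/3.
Choose V so that boundary terms are either known or forced to vanish.
u has inhomogeneous Neumann u'(0) = 1, u'(1/3) = 0. [u' v]_0^1/3 = (0)·v(1/3) − (1)·v(0) = − v(0). Take V = H^1(0, 1/3); boundary term becomes part of RHS.
Weak formulation: find u (satisfying any essential BC) such that ∫_0^1/3 u'(x) v'(x) dx = ∫_0^1/3 f v dx − v(0) for all v ∈ V (Neumann data are natural BCs: they enter the RHS as boundary terms).
Substituting f(x) = 6*cos(6*π*x) + 3, the right-hand side is ∫_0^1/3 (6*cos(6*π*x) + 3) v dx − v(0).
Compatibility check (pure Neumann): taking v ≡ 1 ∈ V gives 0 = ∫_0^1/3 f dx + (0) − (1), i.e. ∫_0^1/3 f dx must equal u'(0) − u'(1/3) = 1. Indeed ∫_0^1/3 (6*cos(6*π*x) + 3) dx = 1, so the data are compatible. The solution is then unique only up to an additive constant (fix it e.g. by requiring ∫_0^1/3 u dx = 0).


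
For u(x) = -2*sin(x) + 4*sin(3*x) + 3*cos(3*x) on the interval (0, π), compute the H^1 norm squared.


||u||_{H^1(0,π)}^2 = 129*π

u'(x) = -9*sin(3*x) - 2*cos(x) + 12*cos(3*x).
Expand u² and (u')² and integrate term by term on (0, π), using: for integers n ≥ 1, ∫_0^π sin²(nx) dx = ∫_0^π cos²(nx) dx = π/2; for n ≠ n', ∫_0^π sin(nx)sin(n'x) dx = ∫_0^π cos(nx)cos(n'x) dx = 0; and by product-to-sum, ∫_0^π sin(nx)cos(n'x) dx = ½∫_0^π [sin((n+n')x) + sin((n−n')x)] dx, which is 0 when n+n' is even and 2n/(n²−n'²) when n+n' is odd (it need not vanish on (0, π)).
  u² squared terms: (-2)²·∫sin(x)² dx = 4·π/2 = 2*π;  (3)²·∫cos(3x)² dx = 9·π/2 = 9*π/2;  (4)²·∫sin(3x)² dx = 16·π/2 = 8*π.
  u² cross terms: 2·(-2)·(3)·∫sin(x)·cos(3x) dx = -12·(0) = 0;  2·(-2)·(4)·∫sin(x)·sin(3x) dx = -16·(0) = 0;  2·(3)·(4)·∫cos(3x)·sin(3x) dx = 24·(0) = 0.
  So ∫_0^π u² dx = 2*π + 9*π/2 + 8*π + 0 + 0 + 0 = 29*π/2.
  (u')² squared terms: (-9)²·∫sin(3x)² dx = 81·π/2 = 81*π/2;  (-2)²·∫cos(x)² dx = 4·π/2 = 2*π;  (12)²·∫cos(3x)² dx = 144·π/2 = 72*π.
  (u')² cross terms: 2·(-9)·(-2)·∫sin(3x)·cos(x) dx = 36·(0) = 0;  2·(-9)·(12)·∫sin(3x)·cos(3x) dx = -216·(0) = 0;  2·(-2)·(12)·∫cos(x)·cos(3x) dx = -48·(0) = 0.
  So ∫_0^π (u')² dx = 81*π/2 + 2*π + 72*π + 0 + 0 + 0 = 229*π/2.
||u||_{H^1}^2 = (29*π/2) + (229*π/2) = 129*π.


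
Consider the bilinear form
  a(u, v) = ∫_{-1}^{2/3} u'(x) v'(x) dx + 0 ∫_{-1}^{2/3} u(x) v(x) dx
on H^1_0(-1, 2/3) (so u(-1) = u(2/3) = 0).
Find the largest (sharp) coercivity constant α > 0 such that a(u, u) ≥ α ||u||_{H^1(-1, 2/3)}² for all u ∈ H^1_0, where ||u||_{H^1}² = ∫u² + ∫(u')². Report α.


α = 9*π^2/(25 + 9*π^2)

Coercivity of a(·,·) on H^1_0(-1, 2/3) means a(u, u) ≥ α ||u||_{H^1}² for every u ∈ H^1_0.
The interval has length L = 5/3, and Poincaré/coercivity depend only on L. Here a(u, u) = ∫(u')² + (0)·∫u².
Here c = 0, so a(u,u) = ∫(u')² alone. The condition a(u,u) ≥ α||u||_{H^1}² reads (1−α)∫(u')² ≥ (α−c)∫u². Any admissible α is ≤ 1 (rapidly oscillating u have ∫u²/∫(u')² → 0), and α = 1 would force 0 ≥ (1−c)∫u², impossible since c < 1; so 1−α > 0. By the sharp Poincaré inequality on H^1_0 of an interval of length L, ∫(u')² ≥ (π/L)²∫u² with equality for the first sine mode sin(π(x−x₀)/L) (x₀ the left endpoint), so the inequality holds for all u iff (1−α)(π/L)² ≥ α − c, i.e. α ≤ ((π/L)² + c)/((π/L)² + 1) = (1 + c(L/π)²)/(1 + (L/π)²). (Direct route, valid since c ≤ 0: Poincaré gives c∫u² ≥ c(L/π)²∫(u')², so a(u,u) ≥ (1 + c(L/π)²)∫(u')², while ||u||_{H^1}² ≤ (1 + (L/π)²)∫(u')²; dividing yields the same α.) With (π/L)² = 9*π^2/25 and c = 0, the largest admissible constant is α = ((π/L)² + c)/((π/L)² + 1).
Simplifying, α = 9*π^2/(25 + 9*π^2).


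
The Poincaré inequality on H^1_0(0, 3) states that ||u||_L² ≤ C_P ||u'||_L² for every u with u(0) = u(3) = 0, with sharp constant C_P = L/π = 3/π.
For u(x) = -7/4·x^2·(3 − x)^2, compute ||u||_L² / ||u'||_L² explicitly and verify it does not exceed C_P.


||u||_L² / ||u'||_L² = sqrt(3)/2 < C_P = 3/π.

u(x) = -7/4·x^2·(3 − x)^2, so u'(x) = 7*x*(x*(3 - x) - (x - 3)^2)/2.
u(x) = -7/4·x^2·(3 − x)^2 vanishes at x = 0 and x = 3, so u ∈ H^1_0(0, 3). Differentiate via the product rule and integrate the resulting polynomials term by term.
  ∫_0^3 u² dx = ∫_0^3 (49*x^8/16 - 147*x^7/4 + 1323*x^6/8 - 1323*x^5/4 + 3969*x^4/16) dx. Term by term:
    ∫_0^3 49*x^8/16 dx = 107163/16;  ∫_0^3 -147*x^7/4 dx = -964467/32;  ∫_0^3 1323*x^6/8 dx = 413343/8;
    ∫_0^3 -1323*x^5/4 dx = -321489/8;  ∫_0^3 3969*x^4/16 dx = 964467/80.
  Sum: 107163/16 − 964467/32 + 413343/8 − 321489/8 + 964467/80 = 15309/160.
  ∫_0^3 (u')² dx = ∫_0^3 (49*x^6 - 441*x^5 + 5733*x^4/4 - 3969*x^3/2 + 3969*x^2/4) dx. Term by term:
    ∫_0^3 49*x^6 dx = 15309;  ∫_0^3 -441*x^5 dx = -107163/2;  ∫_0^3 5733*x^4/4 dx = 1393119/20;
    ∫_0^3 -3969*x^3/2 dx = -321489/8;  ∫_0^3 3969*x^2/4 dx = 35721/4.
  Sum: 15309 − 107163/2 + 1393119/20 − 321489/8 + 35721/4 = 5103/40.
∫_0^3 u² dx = 15309/160, so ||u||_L² = 27*sqrt(210)/40.
∫_0^3 (u')² dx = 5103/40, so ||u'||_L² = 27*sqrt(70)/20.
Ratio ||u||_L² / ||u'||_L² = sqrt(3)/2.
Sharp Poincaré constant on H^1_0(0, 3) is C_P = L/π = 3/π, achieved by sin(π/3·x).
A polynomial bump cannot attain the sharp Poincaré constant (only the first sine eigenfunction does), so the ratio is strictly less than C_P, consistent with ||u||_L² ≤ C_P ||u'||_L².


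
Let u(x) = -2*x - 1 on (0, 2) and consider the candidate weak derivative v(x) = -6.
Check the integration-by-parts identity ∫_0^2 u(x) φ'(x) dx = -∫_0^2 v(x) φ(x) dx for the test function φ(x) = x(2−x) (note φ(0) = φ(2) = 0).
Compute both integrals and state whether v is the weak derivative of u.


LHS = 8/3, RHS = 8. No, v is not the weak derivative of u.

u(x) = -2*x - 1, classical derivative u'(x) = -2.
φ(x) = x(2−x), so φ'(x) = 2 - 2*x.
Note φ(0) = φ(2) = 0, so the boundary term u·φ vanishes.
LHS = ∫_0^2 u(x) φ'(x) dx = ∫_0^2 (4*x^2 - 2*x - 2) dx. Term by term:
  ∫_0^2 4*x^2 dx = 32/3;  ∫_0^2 -2*x dx = -4;  ∫_0^2 -2 dx = -4.
Sum: 32/3 − 4 − 4 = 8/3.
So LHS = 8/3.
∫_0^2 v(x) φ(x) dx = ∫_0^2 (6*x^2 - 12*x) dx. Term by term:
  ∫_0^2 6*x^2 dx = 16;  ∫_0^2 -12*x dx = -24.
Sum: 16 − 24 = -8.
So RHS = -∫_0^2 v(x) φ(x) dx = 8.
LHS − RHS = -16/3 ≠ 0, so the identity fails.
(For a valid weak derivative the identity must hold for EVERY test function, in particular this one. The failure shows v is NOT the weak derivative of u.)
Correct weak derivative would be u'(x) = -2.


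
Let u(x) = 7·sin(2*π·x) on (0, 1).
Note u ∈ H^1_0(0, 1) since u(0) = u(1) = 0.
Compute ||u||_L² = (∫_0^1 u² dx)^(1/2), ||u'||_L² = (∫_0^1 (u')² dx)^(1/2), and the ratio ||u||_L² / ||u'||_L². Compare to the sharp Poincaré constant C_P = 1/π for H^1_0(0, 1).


||u||_L² / ||u'||_L² = 1/(2*π) < C_P = 1/π.

u(x) = 7·sin(2*π·x), so u'(x) = 14*π*cos(2*π*x).
Writing u(x) = A·sin(kπx/L) with A = 7 and k = 2, use ∫_0^L sin²(kπx/L) dx = L/2 and ∫_0^L cos²(kπx/L) dx = L/2.
u² = 49·sin²(2*π·x) and (u')² = 196*π^2·cos²(2*π·x), and each of sin², cos² integrates to L/2 = 1/2 over (0, 1).
∫_0^1 u² dx = 49/2, so ||u||_L² = 7*sqrt(2)/2.
∫_0^1 (u')² dx = 98*π^2, so ||u'||_L² = 7*sqrt(2)*π.
Ratio ||u||_L² / ||u'||_L² = 1/(2*π).
Sharp Poincaré constant on H^1_0(0, 1) is C_P = L/π = 1/π, achieved by sin(π·x).
This is the k = 2 harmonic; the ratio L/(kπ) is strictly less than C_P = L/π, consistent with the sharp inequality ||u||_L² ≤ C_P ||u'||_L².


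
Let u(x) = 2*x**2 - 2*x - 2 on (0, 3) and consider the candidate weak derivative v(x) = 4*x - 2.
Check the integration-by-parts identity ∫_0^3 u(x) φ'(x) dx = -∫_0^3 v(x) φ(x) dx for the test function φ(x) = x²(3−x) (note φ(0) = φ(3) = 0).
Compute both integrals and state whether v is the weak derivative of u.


LHS = -351/10, RHS = -351/10. Yes, v = u' weakly.

u(x) = 2*x**2 - 2*x - 2, classical derivative u'(x) = 4*x - 2.
φ(x) = x²(3−x), so φ'(x) = 3*x*(2 - x).
Note φ(0) = φ(3) = 0, so the boundary term u·φ vanishes.
LHS = ∫_0^3 u(x) φ'(x) dx = ∫_0^3 (-6*x^4 + 18*x^3 - 6*x^2 - 12*x) dx. Term by term:
  ∫_0^3 -6*x^4 dx = -1458/5;  ∫_0^3 18*x^3 dx = 729/2;  ∫_0^3 -6*x^2 dx = -54;
  ∫_0^3 -12*x dx = -54.
Sum: -1458/5 + 729/2 − 54 − 54 = -351/10.
So LHS = -351/10.
∫_0^3 v(x) φ(x) dx = ∫_0^3 (-4*x^4 + 14*x^3 - 6*x^2) dx. Term by term:
  ∫_0^3 -4*x^4 dx = -972/5;  ∫_0^3 14*x^3 dx = 567/2;  ∫_0^3 -6*x^2 dx = -54.
Sum: -972/5 + 567/2 − 54 = 351/10.
So RHS = -∫_0^3 v(x) φ(x) dx = -351/10.
LHS = RHS, so the identity holds for this test φ.
Moreover u is smooth here and v(x) = u'(x) = 4*x - 2 pointwise, so the identity holds for every test function. Hence v is the weak derivative of u.


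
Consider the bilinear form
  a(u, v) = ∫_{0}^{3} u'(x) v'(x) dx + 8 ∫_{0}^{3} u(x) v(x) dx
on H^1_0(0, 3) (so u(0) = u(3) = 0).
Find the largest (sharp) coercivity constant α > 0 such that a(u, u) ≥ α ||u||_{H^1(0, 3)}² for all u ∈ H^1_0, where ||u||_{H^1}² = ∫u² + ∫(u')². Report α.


α = 1

Coercivity of a(·,·) on H^1_0(0, 3) means a(u, u) ≥ α ||u||_{H^1}² for every u ∈ H^1_0.
The interval has length L = 3, and Poincaré/coercivity depend only on L. Here a(u, u) = ∫(u')² + (8)·∫u².
Here c = 8 ≥ 1, so a(u,u) = ∫(u')² + c∫u² ≥ ∫(u')² + ∫u² = ||u||_{H^1}², i.e. α = 1 works. No larger α is possible: a(u,u) ≥ α||u||_{H^1}² means (1−α)∫(u')² ≥ (α−c)∫u², and for the modes u_n = sin(nπ(x−x₀)/L) (x₀ the left endpoint) one has ∫u_n²/∫(u_n')² = (L/(nπ))² → 0, so a(u_n,u_n)/||u_n||_{H^1}² → 1. Hence the optimal constant is α = 1.
Therefore α = 1.


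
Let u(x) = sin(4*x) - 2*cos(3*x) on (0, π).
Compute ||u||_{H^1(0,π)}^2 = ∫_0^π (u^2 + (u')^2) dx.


||u||_{H^1(0,π)}^2 = -320/7 + 57*π/2

u'(x) = 6*sin(3*x) + 4*cos(4*x).
Expand u² and (u')² and integrate term by term on (0, π), using: for integers n ≥ 1, ∫_0^π sin²(nx) dx = ∫_0^π cos²(nx) dx = π/2; for n ≠ n', ∫_0^π sin(nx)sin(n'x) dx = ∫_0^π cos(nx)cos(n'x) dx = 0; and by product-to-sum, ∫_0^π sin(nx)cos(n'x) dx = ½∫_0^π [sin((n+n')x) + sin((n−n')x)] dx, which is 0 when n+n' is even and 2n/(n²−n'²) when n+n' is odd (it need not vanish on (0, π)).
  u² squared terms: (-2)²·∫cos(3x)² dx = 4·π/2 = 2*π;  (1)²·∫sin(4x)² dx = 1·π/2 = π/2.
  u² cross terms: 2·(-2)·(1)·∫cos(3x)·sin(4x) dx = -4·(8/7) = -32/7.
  So ∫_0^π u² dx = 2*π + π/2 − 32/7 = -32/7 + 5*π/2.
  (u')² squared terms: (4)²·∫cos(4x)² dx = 16·π/2 = 8*π;  (6)²·∫sin(3x)² dx = 36·π/2 = 18*π.
  (u')² cross terms: 2·(4)·(6)·∫cos(4x)·sin(3x) dx = 48·(-6/7) = -288/7.
  So ∫_0^π (u')² dx = 8*π + 18*π − 288/7 = -288/7 + 26*π.
||u||_{H^1}^2 = (-32/7 + 5*π/2) + (-288/7 + 26*π) = -320/7 + 57*π/2.


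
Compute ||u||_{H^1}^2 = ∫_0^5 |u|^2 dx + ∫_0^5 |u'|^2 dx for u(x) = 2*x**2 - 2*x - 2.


||u||_{H^1}^2 = 1690

The H^1 norm (squared) on an interval (0, L) is
  ||u||_{H^1}^2 = ∫_0^L u(x)^2 dx + ∫_0^L u'(x)^2 dx.
Compute u'(x) = 4*x - 2.
Then u(x)^2 = 4*x**4 - 8*x**3 - 4*x**2 + 8*x + 4 and u'(x)^2 = 16*x**2 - 16*x + 4.
Integrate each monomial from 0 to 5 using ∫_0^5 c·x^n dx = c·5^(n+1)/(n+1):
  ∫_0^5 u(x)^2 dx = ∫_0^5 (4*x^4 - 8*x^3 - 4*x^2 + 8*x + 4) dx. Term by term:
    ∫_0^5 4*x^4 dx = 2500;  ∫_0^5 -8*x^3 dx = -1250;  ∫_0^5 -4*x^2 dx = -500/3;
    ∫_0^5 8*x dx = 100;  ∫_0^5 4 dx = 20.
  Sum: 2500 − 1250 − 500/3 + 100 + 20 = 3610/3.
  ∫_0^5 u'(x)^2 dx = ∫_0^5 (16*x^2 - 16*x + 4) dx. Term by term:
    ∫_0^5 16*x^2 dx = 2000/3;  ∫_0^5 -16*x dx = -200;  ∫_0^5 4 dx = 20.
  Sum: 2000/3 − 200 + 20 = 1460/3.
Adding: ||u||_{H^1}^2 = 3610/3 + 1460/3 = 1690.


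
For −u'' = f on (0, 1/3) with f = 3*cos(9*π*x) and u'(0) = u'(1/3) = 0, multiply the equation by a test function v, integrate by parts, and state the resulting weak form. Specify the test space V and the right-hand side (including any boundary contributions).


V = H^1(0, 1/3) (no boundary constraint on v; u is determined up to an additive constant); weak form: ∫_0^1/3 u'v' dx = ∫_0^1/3 (3*cos(9*π*x)) v dx for all v ∈ V.

Multiply both sides by a test function v and integrate from 0 to 1/3:
  ∫_0^1/3 −u''(x) v(x) dx = ∫_0^1/3 f(x) v(x) dx.
Integrate the LHS by parts once:
  ∫_0^1/3 −u'' v dx = −[u'(x) v(x)]_0^1/3 + ∫_0^1/3 u'(x) v'(x) dx.
Thus ∫_0^1/3 u'(x) v'(x) dx = ∫_0^1/3 f(x) v(x) dx + [u'(x) v(x)]_0^1/3.
Choose V so that boundary terms are either known or forced to vanish.
u has homogeneous Neumann: u'(0) = u'(1/3) = 0. So [u' v]_0^1/3 = 0·v(1/3) − 0·v(0) = 0 for any v; take V = H^1(0, 1/3).
Weak formulation: find u (satisfying any essential BC) such that ∫_0^1/3 u'(x) v'(x) dx = ∫_0^1/3 f v dx for all v ∈ V (homogeneous Neumann, so boundary terms vanish).
Substituting f(x) = 3*cos(9*π*x), the right-hand side is ∫_0^1/3 (3*cos(9*π*x)) v dx.
Compatibility check (pure Neumann): taking v ≡ 1 ∈ V gives 0 = ∫_0^1/3 f dx + (0) − (0), i.e. ∫_0^1/3 f dx must equal u'(0) − u'(1/3) = 0. Indeed ∫_0^1/3 (3*cos(9*π*x)) dx = 0, so the data are compatible. The solution is then unique only up to an additive constant (fix it e.g. by requiring ∫_0^1/3 u dx = 0).


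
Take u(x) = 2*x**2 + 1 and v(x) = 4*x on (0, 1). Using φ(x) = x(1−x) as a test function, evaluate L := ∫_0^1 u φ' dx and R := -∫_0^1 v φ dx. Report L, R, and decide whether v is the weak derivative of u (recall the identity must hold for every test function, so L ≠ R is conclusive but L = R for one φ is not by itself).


LHS = -1/3, RHS = -1/3. Yes, v = u' weakly.

u(x) = 2*x**2 + 1, classical derivative u'(x) = 4*x.
φ(x) = x(1−x), so φ'(x) = 1 - 2*x.
Note φ(0) = φ(1) = 0, so the boundary term u·φ vanishes.
LHS = ∫_0^1 u(x) φ'(x) dx = ∫_0^1 (-4*x^3 + 2*x^2 - 2*x + 1) dx. Term by term:
  ∫_0^1 -4*x^3 dx = -1;  ∫_0^1 2*x^2 dx = 2/3;  ∫_0^1 -2*x dx = -1;
  ∫_0^1 1 dx = 1.
Sum: -1 + 2/3 − 1 + 1 = -1/3.
So LHS = -1/3.
∫_0^1 v(x) φ(x) dx = ∫_0^1 (-4*x^3 + 4*x^2) dx. Term by term:
  ∫_0^1 -4*x^3 dx = -1;  ∫_0^1 4*x^2 dx = 4/3.
Sum: -1 + 4/3 = 1/3.
So RHS = -∫_0^1 v(x) φ(x) dx = -1/3.
LHS = RHS, so the identity holds for this test φ.
Moreover u is smooth here and v(x) = u'(x) = 4*x pointwise, so the identity holds for every test function. Hence v is the weak derivative of u.


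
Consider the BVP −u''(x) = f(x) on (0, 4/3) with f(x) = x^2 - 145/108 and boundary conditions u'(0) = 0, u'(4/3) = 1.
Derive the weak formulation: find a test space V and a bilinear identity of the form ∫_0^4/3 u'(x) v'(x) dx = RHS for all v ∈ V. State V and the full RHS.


V = H^1(0, 4/3) (v unrestricted at boundary; u is determined up to an additive constant); weak form: ∫_0^4/3 u'v' dx = ∫_0^4/3 (x^2 - 145/108) v dx + v(4/3) for all v ∈ V.

Multiply both sides by a test function v and integrate from 0 to 4/3:
  ∫_0^4/3 −u''(x) v(x) dx = ∫_0^4/3 f(x) v(x) dx.
Integrate the LHS by parts once:
  ∫_0^4/3 −u'' v dx = −[u'(x) v(x)]_0^4/3 + ∫_0^4/3 u'(x) v'(x) dx.
Thus ∫_0^4/3 u'(x) v'(x) dx = ∫_0^4/3 f(x) v(x) dx + [u'(x) v(x)]_0^4/3.
Choose V so that boundary terms are either known or forced to vanish.
u has inhomogeneous Neumann u'(0) = 0, u'(4/3) = 1. [u' v]_0^4/3 = (1)·v(4/3) − (0)·v(0) = v(4/3). Take V = H^1(0, 4/3); boundary term becomes part of RHS.
Weak formulation: find u (satisfying any essential BC) such that ∫_0^4/3 u'(x) v'(x) dx = ∫_0^4/3 f v dx + v(4/3) for all v ∈ V (Neumann data are natural BCs: they enter the RHS as boundary terms).
Substituting f(x) = x^2 - 145/108, the right-hand side is ∫_0^4/3 (x^2 - 145/108) v dx + v(4/3).
Compatibility check (pure Neumann): taking v ≡ 1 ∈ V gives 0 = ∫_0^4/3 f dx + (1) − (0), i.e. ∫_0^4/3 f dx must equal u'(0) − u'(4/3) = -1. Indeed ∫_0^4/3 (x^2 - 145/108) dx = -1, so the data are compatible. The solution is then unique only up to an additive constant (fix it e.g. by requiring ∫_0^4/3 u dx = 0).


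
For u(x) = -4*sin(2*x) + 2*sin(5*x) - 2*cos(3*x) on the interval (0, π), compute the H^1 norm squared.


||u||_{H^1(0,π)}^2 = -128 + 112*π

u'(x) = 6*sin(3*x) - 8*cos(2*x) + 10*cos(5*x).
Expand u² and (u')² and integrate term by term on (0, π), using: for integers n ≥ 1, ∫_0^π sin²(nx) dx = ∫_0^π cos²(nx) dx = π/2; for n ≠ n', ∫_0^π sin(nx)sin(n'x) dx = ∫_0^π cos(nx)cos(n'x) dx = 0; and by product-to-sum, ∫_0^π sin(nx)cos(n'x) dx = ½∫_0^π [sin((n+n')x) + sin((n−n')x)] dx, which is 0 when n+n' is even and 2n/(n²−n'²) when n+n' is odd (it need not vanish on (0, π)).
  u² squared terms: (-4)²·∫sin(2x)² dx = 16·π/2 = 8*π;  (-2)²·∫cos(3x)² dx = 4·π/2 = 2*π;  (2)²·∫sin(5x)² dx = 4·π/2 = 2*π.
  u² cross terms: 2·(-4)·(-2)·∫sin(2x)·cos(3x) dx = 16·(-4/5) = -64/5;  2·(-4)·(2)·∫sin(2x)·sin(5x) dx = -16·(0) = 0;  2·(-2)·(2)·∫cos(3x)·sin(5x) dx = -8·(0) = 0.
  So ∫_0^π u² dx = 8*π + 2*π + 2*π − 64/5 + 0 + 0 = -64/5 + 12*π.
  (u')² squared terms: (-8)²·∫cos(2x)² dx = 64·π/2 = 32*π;  (6)²·∫sin(3x)² dx = 36·π/2 = 18*π;  (10)²·∫cos(5x)² dx = 100·π/2 = 50*π.
  (u')² cross terms: 2·(-8)·(6)·∫cos(2x)·sin(3x) dx = -96·(6/5) = -576/5;  2·(-8)·(10)·∫cos(2x)·cos(5x) dx = -160·(0) = 0;  2·(6)·(10)·∫sin(3x)·cos(5x) dx = 120·(0) = 0.
  So ∫_0^π (u')² dx = 32*π + 18*π + 50*π − 576/5 + 0 + 0 = -576/5 + 100*π.
||u||_{H^1}^2 = (-64/5 + 12*π) + (-576/5 + 100*π) = -128 + 112*π.


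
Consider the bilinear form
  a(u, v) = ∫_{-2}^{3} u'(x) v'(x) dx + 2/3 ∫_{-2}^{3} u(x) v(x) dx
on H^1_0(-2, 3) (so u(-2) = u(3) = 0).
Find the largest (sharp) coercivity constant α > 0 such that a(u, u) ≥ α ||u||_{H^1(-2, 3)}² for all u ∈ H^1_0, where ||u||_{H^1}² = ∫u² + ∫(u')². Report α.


α = (π^2 + 50/3)/(π^2 + 25)

Coercivity of a(·,·) on H^1_0(-2, 3) means a(u, u) ≥ α ||u||_{H^1}² for every u ∈ H^1_0.
The interval has length L = 5, and Poincaré/coercivity depend only on L. Here a(u, u) = ∫(u')² + (2/3)·∫u².
Here 0 < c = 2/3 < 1. The condition a(u,u) ≥ α||u||_{H^1}² reads (1−α)∫(u')² ≥ (α−c)∫u². Any admissible α is ≤ 1 (rapidly oscillating u have ∫u²/∫(u')² → 0), and α = 1 would force 0 ≥ (1−c)∫u², impossible since c < 1; so 1−α > 0. By the sharp Poincaré inequality on H^1_0 of an interval of length L, ∫(u')² ≥ (π/L)²∫u² with equality for the first sine mode sin(π(x−x₀)/L) (x₀ the left endpoint), so the inequality holds for all u iff (1−α)(π/L)² ≥ α − c, i.e. α ≤ ((π/L)² + c)/((π/L)² + 1) = (1 + c(L/π)²)/(1 + (L/π)²). With (π/L)² = π^2/25 and c = 2/3, the largest admissible constant is α = ((π/L)² + c)/((π/L)² + 1).
Simplifying, α = (π^2 + 50/3)/(π^2 + 25).


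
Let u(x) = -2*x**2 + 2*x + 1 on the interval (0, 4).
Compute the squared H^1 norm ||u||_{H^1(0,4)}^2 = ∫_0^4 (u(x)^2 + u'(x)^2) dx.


||u||_{H^1}^2 = 8588/15

The H^1 norm (squared) on an interval (0, L) is
  ||u||_{H^1}^2 = ∫_0^L u(x)^2 dx + ∫_0^L u'(x)^2 dx.
Compute u'(x) = 2 - 4*x.
Then u(x)^2 = 4*x**4 - 8*x**3 + 4*x + 1 and u'(x)^2 = 16*x**2 - 16*x + 4.
Integrate each monomial from 0 to 4 using ∫_0^4 c·x^n dx = c·4^(n+1)/(n+1):
  ∫_0^4 u(x)^2 dx = ∫_0^4 (4*x^4 - 8*x^3 + 4*x + 1) dx. Term by term:
    ∫_0^4 4*x^4 dx = 4096/5;  ∫_0^4 -8*x^3 dx = -512;  ∫_0^4 4*x dx = 32;
    ∫_0^4 1 dx = 4.
  Sum: 4096/5 − 512 + 32 + 4 = 1716/5.
  ∫_0^4 u'(x)^2 dx = ∫_0^4 (16*x^2 - 16*x + 4) dx. Term by term:
    ∫_0^4 16*x^2 dx = 1024/3;  ∫_0^4 -16*x dx = -128;  ∫_0^4 4 dx = 16.
  Sum: 1024/3 − 128 + 16 = 688/3.
Adding: ||u||_{H^1}^2 = 1716/5 + 688/3 = 8588/15.


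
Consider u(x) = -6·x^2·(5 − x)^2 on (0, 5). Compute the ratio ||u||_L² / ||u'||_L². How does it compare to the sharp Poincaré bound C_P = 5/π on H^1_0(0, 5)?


||u||_L² / ||u'||_L² = 5*sqrt(3)/6 < C_P = 5/π.

u(x) = -6·x^2·(5 − x)^2, so u'(x) = 12*x*(x*(5 - x) - (x - 5)^2).
u(x) = -6·x^2·(5 − x)^2 vanishes at x = 0 and x = 5, so u ∈ H^1_0(0, 5). Differentiate via the product rule and integrate the resulting polynomials term by term.
  ∫_0^5 u² dx = ∫_0^5 (36*x^8 - 720*x^7 + 5400*x^6 - 18000*x^5 + 22500*x^4) dx. Term by term:
    ∫_0^5 36*x^8 dx = 7812500;  ∫_0^5 -720*x^7 dx = -35156250;  ∫_0^5 5400*x^6 dx = 421875000/7;
    ∫_0^5 -18000*x^5 dx = -46875000;  ∫_0^5 22500*x^4 dx = 14062500.
  Sum: 7812500 − 35156250 + 421875000/7 − 46875000 + 14062500 = 781250/7.
  ∫_0^5 (u')² dx = ∫_0^5 (576*x^6 - 8640*x^5 + 46800*x^4 - 108000*x^3 + 90000*x^2) dx. Term by term:
    ∫_0^5 576*x^6 dx = 45000000/7;  ∫_0^5 -8640*x^5 dx = -22500000;  ∫_0^5 46800*x^4 dx = 29250000;
    ∫_0^5 -108000*x^3 dx = -16875000;  ∫_0^5 90000*x^2 dx = 3750000.
  Sum: 45000000/7 − 22500000 + 29250000 − 16875000 + 3750000 = 375000/7.
∫_0^5 u² dx = 781250/7, so ||u||_L² = 625*sqrt(14)/7.
∫_0^5 (u')² dx = 375000/7, so ||u'||_L² = 250*sqrt(42)/7.
Ratio ||u||_L² / ||u'||_L² = 5*sqrt(3)/6.
Sharp Poincaré constant on H^1_0(0, 5) is C_P = L/π = 5/π, achieved by sin(π/5·x).
A polynomial bump cannot attain the sharp Poincaré constant (only the first sine eigenfunction does), so the ratio is strictly less than C_P, consistent with ||u||_L² ≤ C_P ||u'||_L².


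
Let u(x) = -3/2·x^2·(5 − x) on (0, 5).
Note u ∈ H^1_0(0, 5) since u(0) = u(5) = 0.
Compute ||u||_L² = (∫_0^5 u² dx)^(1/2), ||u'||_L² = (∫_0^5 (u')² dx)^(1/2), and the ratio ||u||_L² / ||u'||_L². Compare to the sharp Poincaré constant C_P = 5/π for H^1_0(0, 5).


||u||_L² / ||u'||_L² = 5*sqrt(14)/14 < C_P = 5/π.

u(x) = -3/2·x^2·(5 − x), so u'(x) = 3*x*(3*x - 10)/2.
u(x) = -3/2·x^2·(5 − x) vanishes at x = 0 and x = 5, so u ∈ H^1_0(0, 5). Differentiate via the product rule and integrate the resulting polynomials term by term.
  ∫_0^5 u² dx = ∫_0^5 (9*x^6/4 - 45*x^5/2 + 225*x^4/4) dx. Term by term:
    ∫_0^5 9*x^6/4 dx = 703125/28;  ∫_0^5 -45*x^5/2 dx = -234375/4;  ∫_0^5 225*x^4/4 dx = 140625/4.
  Sum: 703125/28 − 234375/4 + 140625/4 = 46875/28.
  ∫_0^5 (u')² dx = ∫_0^5 (81*x^4/4 - 135*x^3 + 225*x^2) dx. Term by term:
    ∫_0^5 81*x^4/4 dx = 50625/4;  ∫_0^5 -135*x^3 dx = -84375/4;  ∫_0^5 225*x^2 dx = 9375.
  Sum: 50625/4 − 84375/4 + 9375 = 1875/2.
∫_0^5 u² dx = 46875/28, so ||u||_L² = 125*sqrt(21)/14.
∫_0^5 (u')² dx = 1875/2, so ||u'||_L² = 25*sqrt(6)/2.
Ratio ||u||_L² / ||u'||_L² = 5*sqrt(14)/14.
Sharp Poincaré constant on H^1_0(0, 5) is C_P = L/π = 5/π, achieved by sin(π/5·x).
A polynomial bump cannot attain the sharp Poincaré constant (only the first sine eigenfunction does), so the ratio is strictly less than C_P, consistent with ||u||_L² ≤ C_P ||u'||_L².


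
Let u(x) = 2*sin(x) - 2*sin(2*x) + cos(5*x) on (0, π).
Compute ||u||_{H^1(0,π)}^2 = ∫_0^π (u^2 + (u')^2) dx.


||u||_{H^1(0,π)}^2 = 416/21 + 27*π

u'(x) = -5*sin(5*x) + 2*cos(x) - 4*cos(2*x).
Expand u² and (u')² and integrate term by term on (0, π), using: for integers n ≥ 1, ∫_0^π sin²(nx) dx = ∫_0^π cos²(nx) dx = π/2; for n ≠ n', ∫_0^π sin(nx)sin(n'x) dx = ∫_0^π cos(nx)cos(n'x) dx = 0; and by product-to-sum, ∫_0^π sin(nx)cos(n'x) dx = ½∫_0^π [sin((n+n')x) + sin((n−n')x)] dx, which is 0 when n+n' is even and 2n/(n²−n'²) when n+n' is odd (it need not vanish on (0, π)).
  u² squared terms: (-2)²·∫sin(2x)² dx = 4·π/2 = 2*π;  (2)²·∫sin(x)² dx = 4·π/2 = 2*π;  (1)²·∫cos(5x)² dx = 1·π/2 = π/2.
  u² cross terms: 2·(-2)·(2)·∫sin(2x)·sin(x) dx = -8·(0) = 0;  2·(-2)·(1)·∫sin(2x)·cos(5x) dx = -4·(-4/21) = 16/21;  2·(2)·(1)·∫sin(x)·cos(5x) dx = 4·(0) = 0.
  So ∫_0^π u² dx = 2*π + 2*π + π/2 + 0 + 16/21 + 0 = 16/21 + 9*π/2.
  (u')² squared terms: (-5)²·∫sin(5x)² dx = 25·π/2 = 25*π/2;  (-4)²·∫cos(2x)² dx = 16·π/2 = 8*π;  (2)²·∫cos(x)² dx = 4·π/2 = 2*π.
  (u')² cross terms: 2·(-5)·(-4)·∫sin(5x)·cos(2x) dx = 40·(10/21) = 400/21;  2·(-5)·(2)·∫sin(5x)·cos(x) dx = -20·(0) = 0;  2·(-4)·(2)·∫cos(2x)·cos(x) dx = -16·(0) = 0.
  So ∫_0^π (u')² dx = 25*π/2 + 8*π + 2*π + 400/21 + 0 + 0 = 400/21 + 45*π/2.
||u||_{H^1}^2 = (16/21 + 9*π/2) + (400/21 + 45*π/2) = 416/21 + 27*π.


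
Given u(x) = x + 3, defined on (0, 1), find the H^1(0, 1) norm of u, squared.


||u||_{H^1}^2 = 40/3

The H^1 norm (squared) on an interval (0, L) is
  ||u||_{H^1}^2 = ∫_0^L u(x)^2 dx + ∫_0^L u'(x)^2 dx.
Compute u'(x) = 1.
Then u(x)^2 = x**2 + 6*x + 9 and u'(x)^2 = 1.
Integrate each monomial from 0 to 1 using ∫_0^1 c·x^n dx = c·1^(n+1)/(n+1):
  ∫_0^1 u(x)^2 dx = ∫_0^1 (x^2 + 6*x + 9) dx. Term by term:
    ∫_0^1 x^2 dx = 1/3;  ∫_0^1 6*x dx = 3;  ∫_0^1 9 dx = 9.
  Sum: 1/3 + 3 + 9 = 37/3.
  ∫_0^1 u'(x)^2 dx = ∫_0^1 (1) dx. Term by term:
    ∫_0^1 1 dx = 1.
Adding: ||u||_{H^1}^2 = 37/3 + 1 = 40/3.
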